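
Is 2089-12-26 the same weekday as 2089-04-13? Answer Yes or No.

From Apr 13, 2089 to Dec 26, 2089 is 257 days.
257 mod 7 = 5, so they are different weekdays.
(Apr 13, 2089 is a Wednesday; Dec 26, 2089 is a Monday.)

No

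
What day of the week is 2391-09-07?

Saturday

Doomsday rule: the anchor day for the 2300s is Wednesday. For year 91: 91÷12 = 7 r 7, and 7÷4 = 1, so 7+7+1 = 15.
Wednesday + 15 ≡ Thursday — that's 2391's doomsday.
In September the doomsday date is Sep 5.
Sep 7 is 2 days after Sep 5; 2 mod 7 = 2, so Thursday + 2 = Saturday.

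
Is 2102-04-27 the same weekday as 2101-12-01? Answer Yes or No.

Yes

From Dec 1, 2101 to Apr 27, 2102 is 147 days.
147 mod 7 = 0, so they are the same weekday.
(Dec 1, 2101 is a Thursday; Apr 27, 2102 is a Thursday.)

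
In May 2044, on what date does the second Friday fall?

May 1, 2044 is a Sunday.
The first Friday is therefore May 6 (5 days later).
The second Friday is 6 + 1×7 = May 13.

May 13, 2044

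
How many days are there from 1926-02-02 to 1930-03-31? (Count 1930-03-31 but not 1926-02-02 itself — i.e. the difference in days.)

Feb 2, 1926 → Feb 2, 1927: 365 days.
Feb 2, 1927 → Feb 2, 1928: 365 days.
Feb 2, 1928 → Feb 2, 1929: 366 days (Feb 29, 1928 is in that span).
Feb 2, 1929 → Feb 2, 1930: 365 days.
Feb 2, 1930 → Mar 2, 1930: 28 days (February has 28).
Mar 2, 1930 → Mar 31, 1930: 29 days.
Total: 1518 days.

1518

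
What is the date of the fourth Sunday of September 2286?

September 1, 2286 is a Wednesday.
The first Sunday is therefore September 5 (4 days later).
The fourth Sunday is 5 + 3×7 = September 26.

September 26, 2286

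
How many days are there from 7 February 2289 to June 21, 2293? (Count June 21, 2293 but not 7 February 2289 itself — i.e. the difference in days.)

1595

Feb 7, 2289 → Feb 7, 2290: 365 days.
Feb 7, 2290 → Feb 7, 2291: 365 days.
Feb 7, 2291 → Feb 7, 2292: 365 days.
Feb 7, 2292 → Feb 7, 2293: 366 days (Feb 29, 2292 is in that span).
Feb 7, 2293 → Mar 7, 2293: 28 days (February has 28).
Mar 7, 2293 → Apr 7, 2293: 31 days (March has 31).
Apr 7, 2293 → May 7, 2293: 30 days (April has 30).
May 7, 2293 → Jun 7, 2293: 31 days (May has 31).
Jun 7, 2293 → Jun 21, 2293: 14 days.
Total: 1595 days.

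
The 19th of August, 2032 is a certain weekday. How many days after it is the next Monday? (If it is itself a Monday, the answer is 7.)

4

Aug 19, 2032 is a Thursday.
From Thursday to the next Monday is 4 days.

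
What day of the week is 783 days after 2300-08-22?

Tuesday

First find the weekday of Aug 22, 2300. Doomsday rule: the anchor day for the 2300s is Wednesday. For year 00: 0÷12 = 0 r 0, and 0÷4 = 0, so 0+0+0 = 0.
Wednesday + 0 ≡ Wednesday — that's 2300's doomsday.
In August the doomsday date is Aug 8.
Aug 22 is 14 days after Aug 8; 14 mod 7 = 0, so Wednesday + 0 = Wednesday.
783 mod 7 = 6, so 783 days after a Wednesday is Wednesday + 6 = Tuesday.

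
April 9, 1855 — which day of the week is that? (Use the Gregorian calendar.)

January 1, 1855 is a Monday.
Jan 1, 1855 → Feb 1, 1855: 31 days (January has 31).
Feb 1, 1855 → Mar 1, 1855: 28 days (February has 28).
Mar 1, 1855 → Apr 1, 1855: 31 days (March has 31).
Apr 1, 1855 → Apr 9, 1855: 8 days.
Total: 98 days.
98 mod 7 = 0, so Monday + 0 = Monday.

Monday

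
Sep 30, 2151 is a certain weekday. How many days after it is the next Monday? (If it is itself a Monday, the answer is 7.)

Sep 30, 2151 is a Thursday.
From Thursday to the next Monday is 4 days.

4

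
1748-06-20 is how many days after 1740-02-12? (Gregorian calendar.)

3051

Feb 12, 1740 → Feb 12, 1741: 366 days (Feb 29, 1740 is in that span).
Feb 12, 1741 → Feb 12, 1742: 365 days.
Feb 12, 1742 → Feb 12, 1743: 365 days.
Feb 12, 1743 → Feb 12, 1744: 365 days.
Feb 12, 1744 → Feb 12, 1745: 366 days (Feb 29, 1744 is in that span).
Feb 12, 1745 → Feb 12, 1746: 365 days.
Feb 12, 1746 → Feb 12, 1747: 365 days.
Feb 12, 1747 → Feb 12, 1748: 365 days.
Feb 12, 1748 → Mar 12, 1748: 29 days (February has 29).
Mar 12, 1748 → Apr 12, 1748: 31 days (March has 31).
Apr 12, 1748 → May 12, 1748: 30 days (April has 30).
May 12, 1748 → Jun 12, 1748: 31 days (May has 31).
Jun 12, 1748 → Jun 20, 1748: 8 days.
Total: 3051 days.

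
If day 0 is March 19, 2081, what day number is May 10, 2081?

52

Mar 19, 2081 → Apr 19, 2081: 31 days (March has 31).
Apr 19, 2081 → May 10, 2081: 21 days.
Total: 52 days.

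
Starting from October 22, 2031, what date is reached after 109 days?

February 8, 2032

Oct has 31 days: +10 → Nov 1, 2031 (99 left).
Nov has 30 days: +30 → Dec 1, 2031 (69 left).
Dec has 31 days: +31 → Jan 1, 2032 (38 left).
Jan has 31 days: +31 → Feb 1, 2032 (7 left).
+7 → Feb 8, 2032.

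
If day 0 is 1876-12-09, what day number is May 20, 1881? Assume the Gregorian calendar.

Dec 9, 1876 → Dec 9, 1877: 365 days.
Dec 9, 1877 → Dec 9, 1878: 365 days.
Dec 9, 1878 → Dec 9, 1879: 365 days.
Dec 9, 1879 → Dec 9, 1880: 366 days (Feb 29, 1880 is in that span).
Dec 9, 1880 → Jan 9, 1881: 31 days (December has 31).
Jan 9, 1881 → Feb 9, 1881: 31 days (January has 31).
Feb 9, 1881 → Mar 9, 1881: 28 days (February has 28).
Mar 9, 1881 → Apr 9, 1881: 31 days (March has 31).
Apr 9, 1881 → May 9, 1881: 30 days (April has 30).
May 9, 1881 → May 20, 1881: 11 days.
Total: 1623 days.

1623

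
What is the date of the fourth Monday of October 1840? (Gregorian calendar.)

October 1, 1840 is a Thursday.
The first Monday is therefore October 5 (4 days later).
The fourth Monday is 5 + 3×7 = October 26.

October 26, 1840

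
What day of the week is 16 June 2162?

Doomsday rule: the anchor day for the 2100s is Sunday. For year 62: 62÷12 = 5 r 2, and 2÷4 = 0, so 5+2+0 = 7.
Sunday + 7 ≡ Sunday — that's 2162's doomsday.
In June the doomsday date is Jun 6.
Jun 16 is 10 days after Jun 6; 10 mod 7 = 3, so Sunday + 3 = Wednesday.

Wednesday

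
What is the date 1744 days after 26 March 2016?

January 3, 2021

+365 (one year) → Mar 26, 2017 (1379 left).
+365 (one year) → Mar 26, 2018 (1014 left).
+365 (one year) → Mar 26, 2019 (649 left).
+366 (one year; includes Feb 29, 2020) → Mar 26, 2020 (283 left).
Mar has 31 days: +6 → Apr 1, 2020 (277 left).
Apr has 30 days: +30 → May 1, 2020 (247 left).
May has 31 days: +31 → Jun 1, 2020 (216 left).
Jun has 30 days: +30 → Jul 1, 2020 (186 left).
Jul has 31 days: +31 → Aug 1, 2020 (155 left).
Aug has 31 days: +31 → Sep 1, 2020 (124 left).
Sep has 30 days: +30 → Oct 1, 2020 (94 left).
Oct has 31 days: +31 → Nov 1, 2020 (63 left).
Nov has 30 days: +30 → Dec 1, 2020 (33 left).
Dec has 31 days: +31 → Jan 1, 2021 (2 left).
+2 → Jan 3, 2021.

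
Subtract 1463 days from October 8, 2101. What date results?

−365 (one year) → Oct 8, 2100 (1098 left).
−365 (one year) → Oct 8, 2099 (733 left).
−365 (one year) → Oct 8, 2098 (368 left).
−8 → Sep 30, 2098 (end of Sep, 30 days; 360 left).
−30 → Aug 31, 2098 (end of Aug, 31 days; 330 left).
−31 → Jul 31, 2098 (end of Jul, 31 days; 299 left).
−31 → Jun 30, 2098 (end of Jun, 30 days; 268 left).
−30 → May 31, 2098 (end of May, 31 days; 238 left).
−31 → Apr 30, 2098 (end of Apr, 30 days; 207 left).
−30 → Mar 31, 2098 (end of Mar, 31 days; 177 left).
−31 → Feb 28, 2098 (end of Feb, 28 days; 146 left).
−28 → Jan 31, 2098 (end of Jan, 31 days; 118 left).
−31 → Dec 31, 2097 (end of Dec, 31 days; 87 left).
−31 → Nov 30, 2097 (end of Nov, 30 days; 56 left).
−30 → Oct 31, 2097 (end of Oct, 31 days; 26 left).
−26 → Oct 5, 2097.

October 5, 2097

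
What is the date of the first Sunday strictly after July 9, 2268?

July 12, 2268

Jul 9, 2268 is a Thursday.
From Thursday to the next Sunday is 3 days.
Jul 9, 2268 + 3 = Jul 12, 2268.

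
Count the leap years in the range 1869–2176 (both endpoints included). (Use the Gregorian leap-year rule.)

75

Multiples of 4 in [1869,2176]: 77.
Of those, multiples of 100: 3 (not leap unless ÷400).
Multiples of 400: 1.
Leap years = 77 − 3 + 1 = 75.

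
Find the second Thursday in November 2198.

November 8, 2198

November 1, 2198 is a Thursday.
The first Thursday is therefore November 1 (same day).
The second Thursday is 1 + 1×7 = November 8.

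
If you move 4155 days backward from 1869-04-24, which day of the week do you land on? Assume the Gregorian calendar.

First find the weekday of Apr 24, 1869. Doomsday rule: the anchor day for the 1800s is Friday. For year 69: 69÷12 = 5 r 9, and 9÷4 = 2, so 5+9+2 = 16.
Friday + 16 ≡ Sunday — that's 1869's doomsday.
In April the doomsday date is Apr 4.
Apr 24 is 20 days after Apr 4; 20 mod 7 = 6, so Sunday + 6 = Saturday.
4155 mod 7 = 4, so 4155 days before a Saturday is Saturday − 4 = Tuesday.

Tuesday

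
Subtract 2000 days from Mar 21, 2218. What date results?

September 28, 2212

−365 (one year) → Mar 21, 2217 (1635 left).
−365 (one year) → Mar 21, 2216 (1270 left).
−366 (one year; includes Feb 29, 2216) → Mar 21, 2215 (904 left).
−365 (one year) → Mar 21, 2214 (539 left).
−365 (one year) → Mar 21, 2213 (174 left).
−21 → Feb 28, 2213 (end of Feb, 28 days; 153 left).
−28 → Jan 31, 2213 (end of Jan, 31 days; 125 left).
−31 → Dec 31, 2212 (end of Dec, 31 days; 94 left).
−31 → Nov 30, 2212 (end of Nov, 30 days; 63 left).
−30 → Oct 31, 2212 (end of Oct, 31 days; 33 left).
−31 → Sep 30, 2212 (end of Sep, 30 days; 2 left).
−2 → Sep 28, 2212.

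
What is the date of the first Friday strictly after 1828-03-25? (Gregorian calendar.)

March 28, 1828

Mar 25, 1828 is a Tuesday.
From Tuesday to the next Friday is 3 days.
Mar 25, 1828 + 3 = Mar 28, 1828.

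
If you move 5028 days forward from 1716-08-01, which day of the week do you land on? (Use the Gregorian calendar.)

Monday

Aug 1, 1716 is a Saturday.
5028 mod 7 = 2, so 5028 days after a Saturday is Saturday + 2 = Monday.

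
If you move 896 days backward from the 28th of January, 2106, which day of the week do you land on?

First find the weekday of Jan 28, 2106. Doomsday rule: the anchor day for the 2100s is Sunday. For year 06: 6÷12 = 0 r 6, and 6÷4 = 1, so 0+6+1 = 7.
Sunday + 7 ≡ Sunday — that's 2106's doomsday.
In January the doomsday date is Jan 3 (2106 is not a leap year).
Jan 28 is 25 days after Jan 3; 25 mod 7 = 4, so Sunday + 4 = Thursday.
896 mod 7 = 0, so 896 days before a Thursday is Thursday − 0 = Thursday.

Thursday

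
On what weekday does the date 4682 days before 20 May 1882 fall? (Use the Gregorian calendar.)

First find the weekday of May 20, 1882. Doomsday rule: the anchor day for the 1800s is Friday. For year 82: 82÷12 = 6 r 10, and 10÷4 = 2, so 6+10+2 = 18.
Friday + 18 ≡ Tuesday — that's 1882's doomsday.
In May the doomsday date is May 9.
May 20 is 11 days after May 9; 11 mod 7 = 4, so Tuesday + 4 = Saturday.
4682 mod 7 = 6, so 4682 days before a Saturday is Saturday − 6 = Sunday.

Sunday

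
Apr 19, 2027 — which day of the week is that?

Monday

Doomsday rule: the anchor day for the 2000s is Tuesday. For year 27: 27÷12 = 2 r 3, and 3÷4 = 0, so 2+3+0 = 5.
Tuesday + 5 ≡ Sunday — that's 2027's doomsday.
In April the doomsday date is Apr 4.
Apr 19 is 15 days after Apr 4; 15 mod 7 = 1, so Sunday + 1 = Monday.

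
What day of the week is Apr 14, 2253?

Doomsday rule: the anchor day for the 2200s is Friday. For year 53: 53÷12 = 4 r 5, and 5÷4 = 1, so 4+5+1 = 10.
Friday + 10 ≡ Monday — that's 2253's doomsday.
In April the doomsday date is Apr 4.
Apr 14 is 10 days after Apr 4; 10 mod 7 = 3, so Monday + 3 = Thursday.

Thursday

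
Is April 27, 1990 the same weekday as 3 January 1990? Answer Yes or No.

From Jan 3, 1990 to Apr 27, 1990 is 114 days.
114 mod 7 = 2, so they are different weekdays.
(Jan 3, 1990 is a Wednesday; Apr 27, 1990 is a Friday.)

No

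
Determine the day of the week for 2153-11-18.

Doomsday rule: the anchor day for the 2100s is Sunday. For year 53: 53÷12 = 4 r 5, and 5÷4 = 1, so 4+5+1 = 10.
Sunday + 10 ≡ Wednesday — that's 2153's doomsday.
In November the doomsday date is Nov 7.
Nov 18 is 11 days after Nov 7; 11 mod 7 = 4, so Wednesday + 4 = Sunday.

Sunday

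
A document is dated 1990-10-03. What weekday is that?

Doomsday rule: the anchor day for the 1900s is Wednesday. For year 90: 90÷12 = 7 r 6, and 6÷4 = 1, so 7+6+1 = 14.
Wednesday + 14 ≡ Wednesday — that's 1990's doomsday.
In October the doomsday date is Oct 10.
Oct 3 is 7 days before Oct 10; 7 mod 7 = 0, so Wednesday − 0 = Wednesday.

Wednesday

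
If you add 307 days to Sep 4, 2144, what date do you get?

Sep has 30 days: +27 → Oct 1, 2144 (280 left).
Oct has 31 days: +31 → Nov 1, 2144 (249 left).
Nov has 30 days: +30 → Dec 1, 2144 (219 left).
Dec has 31 days: +31 → Jan 1, 2145 (188 left).
Jan has 31 days: +31 → Feb 1, 2145 (157 left).
Feb has 28 days: +28 → Mar 1, 2145 (129 left).
Mar has 31 days: +31 → Apr 1, 2145 (98 left).
Apr has 30 days: +30 → May 1, 2145 (68 left).
May has 31 days: +31 → Jun 1, 2145 (37 left).
Jun has 30 days: +30 → Jul 1, 2145 (7 left).
+7 → Jul 8, 2145.

July 8, 2145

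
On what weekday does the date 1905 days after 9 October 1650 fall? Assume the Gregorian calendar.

Monday

First find the weekday of Oct 9, 1650. Doomsday rule: the anchor day for the 1600s is Tuesday. For year 50: 50÷12 = 4 r 2, and 2÷4 = 0, so 4+2+0 = 6.
Tuesday + 6 ≡ Monday — that's 1650's doomsday.
In October the doomsday date is Oct 10.
Oct 9 is 1 day before Oct 10; 1 mod 7 = 1, so Monday − 1 = Sunday.
1905 mod 7 = 1, so 1905 days after a Sunday is Sunday + 1 = Monday.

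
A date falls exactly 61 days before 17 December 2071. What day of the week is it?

First find the weekday of Dec 17, 2071. Doomsday rule: the anchor day for the 2000s is Tuesday. For year 71: 71÷12 = 5 r 11, and 11÷4 = 2, so 5+11+2 = 18.
Tuesday + 18 ≡ Saturday — that's 2071's doomsday.
In December the doomsday date is Dec 12.
Dec 17 is 5 days after Dec 12; 5 mod 7 = 5, so Saturday + 5 = Thursday.
61 mod 7 = 5, so 61 days before a Thursday is Thursday − 5 = Saturday.

Saturday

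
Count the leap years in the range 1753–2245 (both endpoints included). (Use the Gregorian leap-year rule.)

119

Multiples of 4 in [1753,2245]: 123.
Of those, multiples of 100: 5 (not leap unless ÷400).
Multiples of 400: 1.
Leap years = 123 − 5 + 1 = 119.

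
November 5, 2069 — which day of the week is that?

January 1, 2069 is a Tuesday.
Jan 1, 2069 → Feb 1, 2069: 31 days (January has 31).
Feb 1, 2069 → Mar 1, 2069: 28 days (February has 28).
Mar 1, 2069 → Apr 1, 2069: 31 days (March has 31).
Apr 1, 2069 → May 1, 2069: 30 days (April has 30).
May 1, 2069 → Jun 1, 2069: 31 days (May has 31).
Jun 1, 2069 → Jul 1, 2069: 30 days (June has 30).
Jul 1, 2069 → Aug 1, 2069: 31 days (July has 31).
Aug 1, 2069 → Sep 1, 2069: 31 days (August has 31).
Sep 1, 2069 → Oct 1, 2069: 30 days (September has 30).
Oct 1, 2069 → Nov 1, 2069: 31 days (October has 31).
Nov 1, 2069 → Nov 5, 2069: 4 days.
Total: 308 days.
308 mod 7 = 0, so Tuesday + 0 = Tuesday.

Tuesday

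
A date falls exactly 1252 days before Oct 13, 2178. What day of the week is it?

Wednesday

Oct 13, 2178 is a Tuesday.
1252 mod 7 = 6, so 1252 days before a Tuesday is Tuesday − 6 = Wednesday.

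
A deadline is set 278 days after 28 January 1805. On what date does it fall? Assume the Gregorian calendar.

Jan has 31 days: +4 → Feb 1, 1805 (274 left).
Feb has 28 days: +28 → Mar 1, 1805 (246 left).
Mar has 31 days: +31 → Apr 1, 1805 (215 left).
Apr has 30 days: +30 → May 1, 1805 (185 left).
May has 31 days: +31 → Jun 1, 1805 (154 left).
Jun has 30 days: +30 → Jul 1, 1805 (124 left).
Jul has 31 days: +31 → Aug 1, 1805 (93 left).
Aug has 31 days: +31 → Sep 1, 1805 (62 left).
Sep has 30 days: +30 → Oct 1, 1805 (32 left).
Oct has 31 days: +31 → Nov 1, 1805 (1 left).
+1 → Nov 2, 1805.

November 2, 1805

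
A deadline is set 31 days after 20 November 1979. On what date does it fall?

December 21, 1979

Nov has 30 days: +11 → Dec 1, 1979 (20 left).
+20 → Dec 21, 1979.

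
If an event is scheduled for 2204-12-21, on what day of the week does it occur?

Doomsday rule: the anchor day for the 2200s is Friday. For year 04: 4÷12 = 0 r 4, and 4÷4 = 1, so 0+4+1 = 5.
Friday + 5 ≡ Wednesday — that's 2204's doomsday.
In December the doomsday date is Dec 12.
Dec 21 is 9 days after Dec 12; 9 mod 7 = 2, so Wednesday + 2 = Friday.

Friday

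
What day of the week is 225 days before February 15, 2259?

First find the weekday of Feb 15, 2259. Doomsday rule: the anchor day for the 2200s is Friday. For year 59: 59÷12 = 4 r 11, and 11÷4 = 2, so 4+11+2 = 17.
Friday + 17 ≡ Monday — that's 2259's doomsday.
In February the doomsday date is Feb 28 (2259 is not a leap year).
Feb 15 is 13 days before Feb 28; 13 mod 7 = 6, so Monday − 6 = Tuesday.
225 mod 7 = 1, so 225 days before a Tuesday is Tuesday − 1 = Monday.

Monday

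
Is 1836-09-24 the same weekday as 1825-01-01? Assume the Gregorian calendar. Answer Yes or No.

From Jan 1, 1825 to Sep 24, 1836 is 4284 days.
4284 mod 7 = 0, so they are the same weekday.
(Jan 1, 1825 is a Saturday; Sep 24, 1836 is a Saturday.)

Yes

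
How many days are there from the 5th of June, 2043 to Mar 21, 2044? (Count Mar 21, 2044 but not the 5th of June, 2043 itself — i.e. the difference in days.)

290

Jun 5, 2043 → Jul 5, 2043: 30 days (June has 30).
Jul 5, 2043 → Aug 5, 2043: 31 days (July has 31).
Aug 5, 2043 → Sep 5, 2043: 31 days (August has 31).
Sep 5, 2043 → Oct 5, 2043: 30 days (September has 30).
Oct 5, 2043 → Nov 5, 2043: 31 days (October has 31).
Nov 5, 2043 → Dec 5, 2043: 30 days (November has 30).
Dec 5, 2043 → Jan 5, 2044: 31 days (December has 31).
Jan 5, 2044 → Feb 5, 2044: 31 days (January has 31).
Feb 5, 2044 → Mar 5, 2044: 29 days (February has 29).
Mar 5, 2044 → Mar 21, 2044: 16 days.
Total: 290 days.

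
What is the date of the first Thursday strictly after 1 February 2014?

February 6, 2014

Feb 1, 2014 is a Saturday.
From Saturday to the next Thursday is 5 days.
Feb 1, 2014 + 5 = Feb 6, 2014.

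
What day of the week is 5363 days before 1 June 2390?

First find the weekday of Jun 1, 2390. Doomsday rule: the anchor day for the 2300s is Wednesday. For year 90: 90÷12 = 7 r 6, and 6÷4 = 1, so 7+6+1 = 14.
Wednesday + 14 ≡ Wednesday — that's 2390's doomsday.
In June the doomsday date is Jun 6.
Jun 1 is 5 days before Jun 6; 5 mod 7 = 5, so Wednesday − 5 = Friday.
5363 mod 7 = 1, so 5363 days before a Friday is Friday − 1 = Thursday.

Thursday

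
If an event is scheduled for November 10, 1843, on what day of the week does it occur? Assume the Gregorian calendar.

Friday

Doomsday rule: the anchor day for the 1800s is Friday. For year 43: 43÷12 = 3 r 7, and 7÷4 = 1, so 3+7+1 = 11.
Friday + 11 ≡ Tuesday — that's 1843's doomsday.
In November the doomsday date is Nov 7.
Nov 10 is 3 days after Nov 7; 3 mod 7 = 3, so Tuesday + 3 = Friday.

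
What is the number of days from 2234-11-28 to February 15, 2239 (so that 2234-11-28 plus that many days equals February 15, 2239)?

1540

Nov 28, 2234 → Nov 28, 2235: 365 days.
Nov 28, 2235 → Nov 28, 2236: 366 days (Feb 29, 2236 is in that span).
Nov 28, 2236 → Nov 28, 2237: 365 days.
Nov 28, 2237 → Nov 28, 2238: 365 days.
Nov 28, 2238 → Dec 28, 2238: 30 days (November has 30).
Dec 28, 2238 → Jan 28, 2239: 31 days (December has 31).
Jan 28, 2239 → Feb 15, 2239: 18 days.
Total: 1540 days.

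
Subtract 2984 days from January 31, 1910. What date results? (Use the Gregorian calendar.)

November 30, 1901

−365 (one year) → Jan 31, 1909 (2619 left).
−366 (one year; includes Feb 29, 1908) → Jan 31, 1908 (2253 left).
−365 (one year) → Jan 31, 1907 (1888 left).
−365 (one year) → Jan 31, 1906 (1523 left).
−365 (one year) → Jan 31, 1905 (1158 left).
−366 (one year; includes Feb 29, 1904) → Jan 31, 1904 (792 left).
−365 (one year) → Jan 31, 1903 (427 left).
−365 (one year) → Jan 31, 1902 (62 left).
−31 → Dec 31, 1901 (end of Dec, 31 days; 31 left).
−31 → Nov 30, 1901 (end of Nov, 30 days; 0 left).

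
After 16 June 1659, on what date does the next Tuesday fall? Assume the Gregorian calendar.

June 17, 1659

Jun 16, 1659 is a Monday.
From Monday to the next Tuesday is 1 day.
Jun 16, 1659 + 1 = Jun 17, 1659.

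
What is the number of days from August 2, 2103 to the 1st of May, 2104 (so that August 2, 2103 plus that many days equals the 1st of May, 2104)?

Aug 2, 2103 → Sep 2, 2103: 31 days (August has 31).
Sep 2, 2103 → Oct 2, 2103: 30 days (September has 30).
Oct 2, 2103 → Nov 2, 2103: 31 days (October has 31).
Nov 2, 2103 → Dec 2, 2103: 30 days (November has 30).
Dec 2, 2103 → Jan 2, 2104: 31 days (December has 31).
Jan 2, 2104 → Feb 2, 2104: 31 days (January has 31).
Feb 2, 2104 → Mar 2, 2104: 29 days (February has 29).
Mar 2, 2104 → Apr 2, 2104: 31 days (March has 31).
Apr 2, 2104 → May 1, 2104: 29 days.
Total: 273 days.

273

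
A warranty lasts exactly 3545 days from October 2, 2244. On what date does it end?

+365 (one year) → Oct 2, 2245 (3180 left).
+365 (one year) → Oct 2, 2246 (2815 left).
+365 (one year) → Oct 2, 2247 (2450 left).
+366 (one year; includes Feb 29, 2248) → Oct 2, 2248 (2084 left).
+365 (one year) → Oct 2, 2249 (1719 left).
+365 (one year) → Oct 2, 2250 (1354 left).
+365 (one year) → Oct 2, 2251 (989 left).
+366 (one year; includes Feb 29, 2252) → Oct 2, 2252 (623 left).
+365 (one year) → Oct 2, 2253 (258 left).
Oct has 31 days: +30 → Nov 1, 2253 (228 left).
Nov has 30 days: +30 → Dec 1, 2253 (198 left).
Dec has 31 days: +31 → Jan 1, 2254 (167 left).
Jan has 31 days: +31 → Feb 1, 2254 (136 left).
Feb has 28 days: +28 → Mar 1, 2254 (108 left).
Mar has 31 days: +31 → Apr 1, 2254 (77 left).
Apr has 30 days: +30 → May 1, 2254 (47 left).
May has 31 days: +31 → Jun 1, 2254 (16 left).
+16 → Jun 17, 2254.

June 17, 2254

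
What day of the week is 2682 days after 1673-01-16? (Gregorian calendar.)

Jan 16, 1673 is a Monday.
2682 mod 7 = 1, so 2682 days after a Monday is Monday + 1 = Tuesday.

Tuesday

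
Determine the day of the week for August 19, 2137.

Monday

January 1, 2137 is a Tuesday.
Jan 1, 2137 → Feb 1, 2137: 31 days (January has 31).
Feb 1, 2137 → Mar 1, 2137: 28 days (February has 28).
Mar 1, 2137 → Apr 1, 2137: 31 days (March has 31).
Apr 1, 2137 → May 1, 2137: 30 days (April has 30).
May 1, 2137 → Jun 1, 2137: 31 days (May has 31).
Jun 1, 2137 → Jul 1, 2137: 30 days (June has 30).
Jul 1, 2137 → Aug 1, 2137: 31 days (July has 31).
Aug 1, 2137 → Aug 19, 2137: 18 days.
Total: 230 days.
230 mod 7 = 6, so Tuesday + 6 = Monday.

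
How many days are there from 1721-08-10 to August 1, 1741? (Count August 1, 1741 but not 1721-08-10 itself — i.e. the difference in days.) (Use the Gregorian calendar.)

Aug 10, 1721 → Aug 10, 1722: 365 days.
Aug 10, 1722 → Aug 10, 1723: 365 days.
Aug 10, 1723 → Aug 10, 1724: 366 days (Feb 29, 1724 is in that span).
Aug 10, 1724 → Aug 10, 1725: 365 days.
Aug 10, 1725 → Aug 10, 1726: 365 days.
Aug 10, 1726 → Aug 10, 1727: 365 days.
Aug 10, 1727 → Aug 10, 1728: 366 days (Feb 29, 1728 is in that span).
Aug 10, 1728 → Aug 10, 1729: 365 days.
Aug 10, 1729 → Aug 10, 1730: 365 days.
Aug 10, 1730 → Aug 10, 1731: 365 days.
Aug 10, 1731 → Aug 10, 1732: 366 days (Feb 29, 1732 is in that span).
Aug 10, 1732 → Aug 10, 1733: 365 days.
Aug 10, 1733 → Aug 10, 1734: 365 days.
Aug 10, 1734 → Aug 10, 1735: 365 days.
Aug 10, 1735 → Aug 10, 1736: 366 days (Feb 29, 1736 is in that span).
Aug 10, 1736 → Aug 10, 1737: 365 days.
Aug 10, 1737 → Aug 10, 1738: 365 days.
Aug 10, 1738 → Aug 10, 1739: 365 days.
Aug 10, 1739 → Aug 10, 1740: 366 days (Feb 29, 1740 is in that span).
Aug 10, 1740 → Sep 10, 1740: 31 days (August has 31).
Sep 10, 1740 → Oct 10, 1740: 30 days (September has 30).
Oct 10, 1740 → Nov 10, 1740: 31 days (October has 31).
Nov 10, 1740 → Dec 10, 1740: 30 days (November has 30).
Dec 10, 1740 → Jan 10, 1741: 31 days (December has 31).
Jan 10, 1741 → Feb 10, 1741: 31 days (January has 31).
Feb 10, 1741 → Mar 10, 1741: 28 days (February has 28).
Mar 10, 1741 → Apr 10, 1741: 31 days (March has 31).
Apr 10, 1741 → May 10, 1741: 30 days (April has 30).
May 10, 1741 → Jun 10, 1741: 31 days (May has 31).
Jun 10, 1741 → Jul 10, 1741: 30 days (June has 30).
Jul 10, 1741 → Aug 1, 1741: 22 days.
Total: 7296 days.

7296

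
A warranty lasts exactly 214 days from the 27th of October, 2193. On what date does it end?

May 29, 2194

Oct has 31 days: +5 → Nov 1, 2193 (209 left).
Nov has 30 days: +30 → Dec 1, 2193 (179 left).
Dec has 31 days: +31 → Jan 1, 2194 (148 left).
Jan has 31 days: +31 → Feb 1, 2194 (117 left).
Feb has 28 days: +28 → Mar 1, 2194 (89 left).
Mar has 31 days: +31 → Apr 1, 2194 (58 left).
Apr has 30 days: +30 → May 1, 2194 (28 left).
+28 → May 29, 2194.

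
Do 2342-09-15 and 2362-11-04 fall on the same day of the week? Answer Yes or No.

No

From Sep 15, 2342 to Nov 4, 2362 is 7355 days.
7355 mod 7 = 5, so they are different weekdays.
(Sep 15, 2342 is a Tuesday; Nov 4, 2362 is a Sunday.)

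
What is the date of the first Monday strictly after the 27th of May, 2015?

June 1, 2015

May 27, 2015 is a Wednesday.
From Wednesday to the next Monday is 5 days.
May 27, 2015 + 5 = Jun 1, 2015.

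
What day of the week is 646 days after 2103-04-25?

First find the weekday of Apr 25, 2103. Doomsday rule: the anchor day for the 2100s is Sunday. For year 03: 3÷12 = 0 r 3, and 3÷4 = 0, so 0+3+0 = 3.
Sunday + 3 ≡ Wednesday — that's 2103's doomsday.
In April the doomsday date is Apr 4.
Apr 25 is 21 days after Apr 4; 21 mod 7 = 0, so Wednesday + 0 = Wednesday.
646 mod 7 = 2, so 646 days after a Wednesday is Wednesday + 2 = Friday.

Friday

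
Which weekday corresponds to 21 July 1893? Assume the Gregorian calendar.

Doomsday rule: the anchor day for the 1800s is Friday. For year 93: 93÷12 = 7 r 9, and 9÷4 = 2, so 7+9+2 = 18.
Friday + 18 ≡ Tuesday — that's 1893's doomsday.
In July the doomsday date is Jul 11.
Jul 21 is 10 days after Jul 11; 10 mod 7 = 3, so Tuesday + 3 = Friday.

Friday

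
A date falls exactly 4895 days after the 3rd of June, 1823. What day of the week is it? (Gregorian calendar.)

Thursday

First find the weekday of Jun 3, 1823. Doomsday rule: the anchor day for the 1800s is Friday. For year 23: 23÷12 = 1 r 11, and 11÷4 = 2, so 1+11+2 = 14.
Friday + 14 ≡ Friday — that's 1823's doomsday.
In June the doomsday date is Jun 6.
Jun 3 is 3 days before Jun 6; 3 mod 7 = 3, so Friday − 3 = Tuesday.
4895 mod 7 = 2, so 4895 days after a Tuesday is Tuesday + 2 = Thursday.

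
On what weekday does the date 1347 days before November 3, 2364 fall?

First find the weekday of Nov 3, 2364. Doomsday rule: the anchor day for the 2300s is Wednesday. For year 64: 64÷12 = 5 r 4, and 4÷4 = 1, so 5+4+1 = 10.
Wednesday + 10 ≡ Saturday — that's 2364's doomsday.
In November the doomsday date is Nov 7.
Nov 3 is 4 days before Nov 7; 4 mod 7 = 4, so Saturday − 4 = Tuesday.
1347 mod 7 = 3, so 1347 days before a Tuesday is Tuesday − 3 = Saturday.

Saturday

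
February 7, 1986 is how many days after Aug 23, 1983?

Aug 23, 1983 → Aug 23, 1984: 366 days (Feb 29, 1984 is in that span).
Aug 23, 1984 → Aug 23, 1985: 365 days.
Aug 23, 1985 → Sep 23, 1985: 31 days (August has 31).
Sep 23, 1985 → Oct 23, 1985: 30 days (September has 30).
Oct 23, 1985 → Nov 23, 1985: 31 days (October has 31).
Nov 23, 1985 → Dec 23, 1985: 30 days (November has 30).
Dec 23, 1985 → Jan 23, 1986: 31 days (December has 31).
Jan 23, 1986 → Feb 7, 1986: 15 days.
Total: 899 days.

899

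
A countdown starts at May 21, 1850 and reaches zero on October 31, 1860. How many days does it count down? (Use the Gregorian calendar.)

3816

May 21, 1850 → May 21, 1851: 365 days.
May 21, 1851 → May 21, 1852: 366 days (Feb 29, 1852 is in that span).
May 21, 1852 → May 21, 1853: 365 days.
May 21, 1853 → May 21, 1854: 365 days.
May 21, 1854 → May 21, 1855: 365 days.
May 21, 1855 → May 21, 1856: 366 days (Feb 29, 1856 is in that span).
May 21, 1856 → May 21, 1857: 365 days.
May 21, 1857 → May 21, 1858: 365 days.
May 21, 1858 → May 21, 1859: 365 days.
May 21, 1859 → May 21, 1860: 366 days (Feb 29, 1860 is in that span).
May 21, 1860 → Jun 21, 1860: 31 days (May has 31).
Jun 21, 1860 → Jul 21, 1860: 30 days (June has 30).
Jul 21, 1860 → Aug 21, 1860: 31 days (July has 31).
Aug 21, 1860 → Sep 21, 1860: 31 days (August has 31).
Sep 21, 1860 → Oct 21, 1860: 30 days (September has 30).
Oct 21, 1860 → Oct 31, 1860: 10 days.
Total: 3816 days.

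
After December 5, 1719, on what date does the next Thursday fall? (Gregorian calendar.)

Dec 5, 1719 is a Tuesday.
From Tuesday to the next Thursday is 2 days.
Dec 5, 1719 + 2 = Dec 7, 1719.

December 7, 1719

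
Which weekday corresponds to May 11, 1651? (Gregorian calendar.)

Doomsday rule: the anchor day for the 1600s is Tuesday. For year 51: 51÷12 = 4 r 3, and 3÷4 = 0, so 4+3+0 = 7.
Tuesday + 7 ≡ Tuesday — that's 1651's doomsday.
In May the doomsday date is May 9.
May 11 is 2 days after May 9; 2 mod 7 = 2, so Tuesday + 2 = Thursday.

Thursday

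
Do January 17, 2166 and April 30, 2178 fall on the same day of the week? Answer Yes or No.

From Jan 17, 2166 to Apr 30, 2178 is 4486 days.
4486 mod 7 = 6, so they are different weekdays.
(Jan 17, 2166 is a Friday; Apr 30, 2178 is a Thursday.)

No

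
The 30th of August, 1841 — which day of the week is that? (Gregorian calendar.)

Doomsday rule: the anchor day for the 1800s is Friday. For year 41: 41÷12 = 3 r 5, and 5÷4 = 1, so 3+5+1 = 9.
Friday + 9 ≡ Sunday — that's 1841's doomsday.
In August the doomsday date is Aug 8.
Aug 30 is 22 days after Aug 8; 22 mod 7 = 1, so Sunday + 1 = Monday.

Monday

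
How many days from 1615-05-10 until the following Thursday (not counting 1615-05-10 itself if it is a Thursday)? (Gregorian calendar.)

May 10, 1615 is a Sunday.
From Sunday to the next Thursday is 4 days.

4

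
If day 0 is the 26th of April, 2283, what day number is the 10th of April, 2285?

715

Apr 26, 2283 → Apr 26, 2284: 366 days (Feb 29, 2284 is in that span).
Apr 26, 2284 → May 26, 2284: 30 days (April has 30).
May 26, 2284 → Jun 26, 2284: 31 days (May has 31).
Jun 26, 2284 → Jul 26, 2284: 30 days (June has 30).
Jul 26, 2284 → Aug 26, 2284: 31 days (July has 31).
Aug 26, 2284 → Sep 26, 2284: 31 days (August has 31).
Sep 26, 2284 → Oct 26, 2284: 30 days (September has 30).
Oct 26, 2284 → Nov 26, 2284: 31 days (October has 31).
Nov 26, 2284 → Dec 26, 2284: 30 days (November has 30).
Dec 26, 2284 → Jan 26, 2285: 31 days (December has 31).
Jan 26, 2285 → Feb 26, 2285: 31 days (January has 31).
Feb 26, 2285 → Mar 26, 2285: 28 days (February has 28).
Mar 26, 2285 → Apr 10, 2285: 15 days.
Total: 715 days.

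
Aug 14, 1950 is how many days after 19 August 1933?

6204

Aug 19, 1933 → Aug 19, 1934: 365 days.
Aug 19, 1934 → Aug 19, 1935: 365 days.
Aug 19, 1935 → Aug 19, 1936: 366 days (Feb 29, 1936 is in that span).
Aug 19, 1936 → Aug 19, 1937: 365 days.
Aug 19, 1937 → Aug 19, 1938: 365 days.
Aug 19, 1938 → Aug 19, 1939: 365 days.
Aug 19, 1939 → Aug 19, 1940: 366 days (Feb 29, 1940 is in that span).
Aug 19, 1940 → Aug 19, 1941: 365 days.
Aug 19, 1941 → Aug 19, 1942: 365 days.
Aug 19, 1942 → Aug 19, 1943: 365 days.
Aug 19, 1943 → Aug 19, 1944: 366 days (Feb 29, 1944 is in that span).
Aug 19, 1944 → Aug 19, 1945: 365 days.
Aug 19, 1945 → Aug 19, 1946: 365 days.
Aug 19, 1946 → Aug 19, 1947: 365 days.
Aug 19, 1947 → Aug 19, 1948: 366 days (Feb 29, 1948 is in that span).
Aug 19, 1948 → Aug 19, 1949: 365 days.
Aug 19, 1949 → Sep 19, 1949: 31 days (August has 31).
Sep 19, 1949 → Oct 19, 1949: 30 days (September has 30).
Oct 19, 1949 → Nov 19, 1949: 31 days (October has 31).
Nov 19, 1949 → Dec 19, 1949: 30 days (November has 30).
Dec 19, 1949 → Jan 19, 1950: 31 days (December has 31).
Jan 19, 1950 → Feb 19, 1950: 31 days (January has 31).
Feb 19, 1950 → Mar 19, 1950: 28 days (February has 28).
Mar 19, 1950 → Apr 19, 1950: 31 days (March has 31).
Apr 19, 1950 → May 19, 1950: 30 days (April has 30).
May 19, 1950 → Jun 19, 1950: 31 days (May has 31).
Jun 19, 1950 → Jul 19, 1950: 30 days (June has 30).
Jul 19, 1950 → Aug 14, 1950: 26 days.
Total: 6204 days.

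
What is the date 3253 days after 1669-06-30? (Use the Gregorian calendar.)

May 27, 1678

+365 (one year) → Jun 30, 1670 (2888 left).
+365 (one year) → Jun 30, 1671 (2523 left).
+366 (one year; includes Feb 29, 1672) → Jun 30, 1672 (2157 left).
+365 (one year) → Jun 30, 1673 (1792 left).
+365 (one year) → Jun 30, 1674 (1427 left).
+365 (one year) → Jun 30, 1675 (1062 left).
+366 (one year; includes Feb 29, 1676) → Jun 30, 1676 (696 left).
+365 (one year) → Jun 30, 1677 (331 left).
Jun has 30 days: +1 → Jul 1, 1677 (330 left).
Jul has 31 days: +31 → Aug 1, 1677 (299 left).
Aug has 31 days: +31 → Sep 1, 1677 (268 left).
Sep has 30 days: +30 → Oct 1, 1677 (238 left).
Oct has 31 days: +31 → Nov 1, 1677 (207 left).
Nov has 30 days: +30 → Dec 1, 1677 (177 left).
Dec has 31 days: +31 → Jan 1, 1678 (146 left).
Jan has 31 days: +31 → Feb 1, 1678 (115 left).
Feb has 28 days: +28 → Mar 1, 1678 (87 left).
Mar has 31 days: +31 → Apr 1, 1678 (56 left).
Apr has 30 days: +30 → May 1, 1678 (26 left).
+26 → May 27, 1678.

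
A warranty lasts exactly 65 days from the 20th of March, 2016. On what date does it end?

May 24, 2016

Mar has 31 days: +12 → Apr 1, 2016 (53 left).
Apr has 30 days: +30 → May 1, 2016 (23 left).
+23 → May 24, 2016.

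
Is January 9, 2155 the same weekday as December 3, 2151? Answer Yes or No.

From Dec 3, 2151 to Jan 9, 2155 is 1133 days.
1133 mod 7 = 6, so they are different weekdays.
(Dec 3, 2151 is a Friday; Jan 9, 2155 is a Thursday.)

No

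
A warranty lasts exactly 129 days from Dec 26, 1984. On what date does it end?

May 4, 1985

Dec has 31 days: +6 → Jan 1, 1985 (123 left).
Jan has 31 days: +31 → Feb 1, 1985 (92 left).
Feb has 28 days: +28 → Mar 1, 1985 (64 left).
Mar has 31 days: +31 → Apr 1, 1985 (33 left).
Apr has 30 days: +30 → May 1, 1985 (3 left).
+3 → May 4, 1985.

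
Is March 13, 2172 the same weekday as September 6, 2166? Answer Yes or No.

No

From Sep 6, 2166 to Mar 13, 2172 is 2015 days.
2015 mod 7 = 6, so they are different weekdays.
(Sep 6, 2166 is a Saturday; Mar 13, 2172 is a Friday.)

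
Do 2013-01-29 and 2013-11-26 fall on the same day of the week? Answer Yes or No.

Yes

From Jan 29, 2013 to Nov 26, 2013 is 301 days.
301 mod 7 = 0, so they are the same weekday.
(Jan 29, 2013 is a Tuesday; Nov 26, 2013 is a Tuesday.)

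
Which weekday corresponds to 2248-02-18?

Friday

January 1, 2248 is a Saturday.
Jan 1, 2248 → Feb 1, 2248: 31 days (January has 31).
Feb 1, 2248 → Feb 18, 2248: 17 days.
Total: 48 days.
48 mod 7 = 6, so Saturday + 6 = Friday.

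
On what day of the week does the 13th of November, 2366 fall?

Doomsday rule: the anchor day for the 2300s is Wednesday. For year 66: 66÷12 = 5 r 6, and 6÷4 = 1, so 5+6+1 = 12.
Wednesday + 12 ≡ Monday — that's 2366's doomsday.
In November the doomsday date is Nov 7.
Nov 13 is 6 days after Nov 7; 6 mod 7 = 6, so Monday + 6 = Sunday.

Sunday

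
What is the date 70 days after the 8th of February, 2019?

April 19, 2019

Feb has 28 days: +21 → Mar 1, 2019 (49 left).
Mar has 31 days: +31 → Apr 1, 2019 (18 left).
+18 → Apr 19, 2019.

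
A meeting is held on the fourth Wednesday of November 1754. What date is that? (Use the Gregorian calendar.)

November 27, 1754

November 1, 1754 is a Friday.
The first Wednesday is therefore November 6 (5 days later).
The fourth Wednesday is 6 + 3×7 = November 27.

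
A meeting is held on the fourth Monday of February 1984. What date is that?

February 1, 1984 is a Wednesday.
The first Monday is therefore February 6 (5 days later).
The fourth Monday is 6 + 3×7 = February 27.

February 27, 1984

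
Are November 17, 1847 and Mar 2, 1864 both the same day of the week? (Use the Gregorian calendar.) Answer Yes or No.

From Nov 17, 1847 to Mar 2, 1864 is 5950 days.
5950 mod 7 = 0, so they are the same weekday.
(Nov 17, 1847 is a Wednesday; Mar 2, 1864 is a Wednesday.)

Yes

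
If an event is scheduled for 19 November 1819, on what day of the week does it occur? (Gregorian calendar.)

Doomsday rule: the anchor day for the 1800s is Friday. For year 19: 19÷12 = 1 r 7, and 7÷4 = 1, so 1+7+1 = 9.
Friday + 9 ≡ Sunday — that's 1819's doomsday.
In November the doomsday date is Nov 7.
Nov 19 is 12 days after Nov 7; 12 mod 7 = 5, so Sunday + 5 = Friday.

Friday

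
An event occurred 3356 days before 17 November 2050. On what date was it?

−365 (one year) → Nov 17, 2049 (2991 left).
−365 (one year) → Nov 17, 2048 (2626 left).
−366 (one year; includes Feb 29, 2048) → Nov 17, 2047 (2260 left).
−365 (one year) → Nov 17, 2046 (1895 left).
−365 (one year) → Nov 17, 2045 (1530 left).
−365 (one year) → Nov 17, 2044 (1165 left).
−366 (one year; includes Feb 29, 2044) → Nov 17, 2043 (799 left).
−365 (one year) → Nov 17, 2042 (434 left).
−365 (one year) → Nov 17, 2041 (69 left).
−17 → Oct 31, 2041 (end of Oct, 31 days; 52 left).
−31 → Sep 30, 2041 (end of Sep, 30 days; 21 left).
−21 → Sep 9, 2041.

September 9, 2041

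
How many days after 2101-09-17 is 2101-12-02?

76

Sep 17, 2101 → Oct 17, 2101: 30 days (September has 30).
Oct 17, 2101 → Nov 17, 2101: 31 days (October has 31).
Nov 17, 2101 → Dec 2, 2101: 15 days.
Total: 76 days.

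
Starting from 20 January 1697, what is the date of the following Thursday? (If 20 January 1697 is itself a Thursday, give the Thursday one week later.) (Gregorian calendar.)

January 24, 1697

Jan 20, 1697 is a Sunday.
From Sunday to the next Thursday is 4 days.
Jan 20, 1697 + 4 = Jan 24, 1697.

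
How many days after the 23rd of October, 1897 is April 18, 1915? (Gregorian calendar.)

Oct 23, 1897 → Oct 23, 1898: 365 days.
Oct 23, 1898 → Oct 23, 1899: 365 days.
Oct 23, 1899 → Oct 23, 1900: 365 days.
Oct 23, 1900 → Oct 23, 1901: 365 days.
Oct 23, 1901 → Oct 23, 1902: 365 days.
Oct 23, 1902 → Oct 23, 1903: 365 days.
Oct 23, 1903 → Oct 23, 1904: 366 days (Feb 29, 1904 is in that span).
Oct 23, 1904 → Oct 23, 1905: 365 days.
Oct 23, 1905 → Oct 23, 1906: 365 days.
Oct 23, 1906 → Oct 23, 1907: 365 days.
Oct 23, 1907 → Oct 23, 1908: 366 days (Feb 29, 1908 is in that span).
Oct 23, 1908 → Oct 23, 1909: 365 days.
Oct 23, 1909 → Oct 23, 1910: 365 days.
Oct 23, 1910 → Oct 23, 1911: 365 days.
Oct 23, 1911 → Oct 23, 1912: 366 days (Feb 29, 1912 is in that span).
Oct 23, 1912 → Oct 23, 1913: 365 days.
Oct 23, 1913 → Oct 23, 1914: 365 days.
Oct 23, 1914 → Nov 23, 1914: 31 days (October has 31).
Nov 23, 1914 → Dec 23, 1914: 30 days (November has 30).
Dec 23, 1914 → Jan 23, 1915: 31 days (December has 31).
Jan 23, 1915 → Feb 23, 1915: 31 days (January has 31).
Feb 23, 1915 → Mar 23, 1915: 28 days (February has 28).
Mar 23, 1915 → Apr 18, 1915: 26 days.
Total: 6385 days.

6385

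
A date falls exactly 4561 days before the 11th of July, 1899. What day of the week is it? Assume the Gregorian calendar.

First find the weekday of Jul 11, 1899. Doomsday rule: the anchor day for the 1800s is Friday. For year 99: 99÷12 = 8 r 3, and 3÷4 = 0, so 8+3+0 = 11.
Friday + 11 ≡ Tuesday — that's 1899's doomsday.
In July the doomsday date is Jul 11.
Jul 11 is the doomsday itself: Tuesday.
4561 mod 7 = 4, so 4561 days before a Tuesday is Tuesday − 4 = Friday.

Friday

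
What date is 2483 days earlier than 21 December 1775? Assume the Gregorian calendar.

−365 (one year) → Dec 21, 1774 (2118 left).
−365 (one year) → Dec 21, 1773 (1753 left).
−365 (one year) → Dec 21, 1772 (1388 left).
−366 (one year; includes Feb 29, 1772) → Dec 21, 1771 (1022 left).
−365 (one year) → Dec 21, 1770 (657 left).
−365 (one year) → Dec 21, 1769 (292 left).
−21 → Nov 30, 1769 (end of Nov, 30 days; 271 left).
−30 → Oct 31, 1769 (end of Oct, 31 days; 241 left).
−31 → Sep 30, 1769 (end of Sep, 30 days; 210 left).
−30 → Aug 31, 1769 (end of Aug, 31 days; 180 left).
−31 → Jul 31, 1769 (end of Jul, 31 days; 149 left).
−31 → Jun 30, 1769 (end of Jun, 30 days; 118 left).
−30 → May 31, 1769 (end of May, 31 days; 88 left).
−31 → Apr 30, 1769 (end of Apr, 30 days; 57 left).
−30 → Mar 31, 1769 (end of Mar, 31 days; 27 left).
−27 → Mar 4, 1769.

March 4, 1769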